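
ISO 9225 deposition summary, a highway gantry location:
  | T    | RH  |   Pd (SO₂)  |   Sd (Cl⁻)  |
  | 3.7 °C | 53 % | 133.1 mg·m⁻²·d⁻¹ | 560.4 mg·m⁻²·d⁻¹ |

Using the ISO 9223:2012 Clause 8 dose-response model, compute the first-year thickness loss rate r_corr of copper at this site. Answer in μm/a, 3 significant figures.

r_corr = 0.652 μm/a

copper: T≤10 °C ⇒ hinge +0.126·(3.7−10) = -0.7938
  SO₂ term: 0.0053·133.1^0.26·exp(0.059·53-0.7938) = 0.1949
  Sd branch = 0.01025·Sd^0.27·e^(0.036·RH+0.049·T) = 0.4573 μm/a
  r_corr = 0.1949 + 0.4573 = 0.6522 μm/a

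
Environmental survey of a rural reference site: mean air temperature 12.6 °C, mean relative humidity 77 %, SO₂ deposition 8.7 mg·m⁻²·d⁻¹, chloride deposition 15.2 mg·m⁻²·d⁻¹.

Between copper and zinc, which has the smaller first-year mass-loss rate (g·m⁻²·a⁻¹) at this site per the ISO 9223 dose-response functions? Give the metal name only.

copper: temperature factor f = -0.080·(2.6) = -0.2080
  SO₂ term: 0.0053·8.7^0.26·exp(0.059·77-0.2080) = 0.7099
  Sd branch = 0.01025·Sd^0.27·e^(0.036·RH+0.049·T) = 0.6336 μm/a
  sum: 0.7099 + 0.6336 → r_corr = 1.344 μm/a
  mass loss = 1.344 μm/a × 8.96 g/cm³ = 12.04 g·m⁻²·a⁻¹
zinc: f(T) = -0.071·(T−10) [T>10 °C] = -0.1846
  Pd branch = 0.0129·Pd^0.44·e^(0.046·RH+f) = 0.9596 μm/a
  Cl⁻ term: 0.0175·15.2^0.57·exp(0.008·77+0.085·12.6) = 0.446
  sum: 0.9596 + 0.446 → r_corr = 1.406 μm/a
  mass loss = 1.406 μm/a × 7.14 g/cm³ = 10.04 g·m⁻²·a⁻¹
Ordering by g·m⁻²·a⁻¹: copper (12) > zinc (10)

zinc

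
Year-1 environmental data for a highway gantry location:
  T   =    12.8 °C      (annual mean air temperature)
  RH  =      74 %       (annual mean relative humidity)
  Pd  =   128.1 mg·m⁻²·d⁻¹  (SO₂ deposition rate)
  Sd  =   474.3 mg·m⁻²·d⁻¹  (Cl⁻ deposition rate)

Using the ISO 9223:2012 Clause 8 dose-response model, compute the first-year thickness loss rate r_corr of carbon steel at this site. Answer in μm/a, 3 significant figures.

carbon steel: f(T) = -0.054·(T−10) [T>10 °C] = -0.1512
  SO₂ term: 1.77·128.1^0.52·exp(0.02·74-0.1512) = 83.37
  Sd branch = 0.102·Sd^0.62·e^(0.033·RH+0.04·T) = 89.26 μm/a
  sum: 83.37 + 89.26 → r_corr = 172.6 μm/a

r_corr = 173 μm/a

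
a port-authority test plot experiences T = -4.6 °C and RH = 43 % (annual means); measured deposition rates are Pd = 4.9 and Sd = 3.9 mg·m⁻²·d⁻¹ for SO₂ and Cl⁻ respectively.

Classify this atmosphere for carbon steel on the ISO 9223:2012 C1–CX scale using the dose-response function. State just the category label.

carbon steel: f(T) = +0.150·(T−10) [T≤10 °C] = -2.1900
  SO₂ term: 1.77·4.9^0.52·exp(0.02·43-2.1900) = 1.07
  Cl⁻ term: 0.102·3.9^0.62·exp(0.033·43+0.04·-4.6) = 0.8155
  r_corr = 1.07 + 0.8155 = 1.885 μm/a
1.89 μm/a falls in (1.3, 25] for carbon steel → category C2

C2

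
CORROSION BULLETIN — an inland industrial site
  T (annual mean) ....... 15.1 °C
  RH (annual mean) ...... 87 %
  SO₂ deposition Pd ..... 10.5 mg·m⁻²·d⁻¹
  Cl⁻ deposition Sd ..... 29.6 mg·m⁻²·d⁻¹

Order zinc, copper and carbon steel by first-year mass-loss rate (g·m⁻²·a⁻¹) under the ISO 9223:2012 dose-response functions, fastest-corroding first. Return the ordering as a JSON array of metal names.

["carbon steel", "copper", "zinc"]

zinc: temperature factor f = -0.071·(5.1) = -0.3621
  Pd branch = 0.0129·Pd^0.44·e^(0.046·RH+f) = 1.383 μm/a
  Cl⁻ term: 0.0175·29.6^0.57·exp(0.008·87+0.085·15.1) = 0.8737
  r_corr = 1.383 + 0.8737 = 2.256 μm/a
  mass loss = 2.256 μm/a × 7.14 g/cm³ = 16.11 g·m⁻²·a⁻¹
copper: T>10 °C ⇒ hinge -0.080·(15.1−10) = -0.4080
  SO₂ term: 0.0053·10.5^0.26·exp(0.059·87-0.4080) = 1.101
  Cl⁻ term: 0.01025·29.6^0.27·exp(0.036·87+0.049·15.1) = 1.229
  sum: 1.101 + 1.229 → r_corr = 2.33 μm/a
  mass loss = 2.33 μm/a × 8.96 g/cm³ = 20.88 g·m⁻²·a⁻¹
carbon steel: T>10 °C ⇒ hinge -0.054·(15.1−10) = -0.2754
  SO₂ term: 1.77·10.5^0.52·exp(0.02·87-0.2754) = 26.01
  Cl⁻ term: 0.102·29.6^0.62·exp(0.033·87+0.04·15.1) = 26.91
  sum: 26.01 + 26.91 → r_corr = 52.92 μm/a
  mass loss = 52.92 μm/a × 7.85 g/cm³ = 415.4 g·m⁻²·a⁻¹
Ordering by g·m⁻²·a⁻¹: carbon steel (415) > copper (20.9) > zinc (16.1)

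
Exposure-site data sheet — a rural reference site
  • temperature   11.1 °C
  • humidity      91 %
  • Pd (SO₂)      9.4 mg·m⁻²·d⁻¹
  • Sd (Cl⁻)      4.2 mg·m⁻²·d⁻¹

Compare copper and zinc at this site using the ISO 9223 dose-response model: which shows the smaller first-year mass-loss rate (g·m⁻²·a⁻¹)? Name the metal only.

zinc

copper: T>10 °C ⇒ hinge -0.080·(11.1−10) = -0.0880
  SO₂ term: 0.0053·9.4^0.26·exp(0.059·91-0.0880) = 1.866
  Sd branch = 0.01025·Sd^0.27·e^(0.036·RH+0.049·T) = 0.6886 μm/a
  sum: 1.866 + 0.6886 → r_corr = 2.554 μm/a
  mass loss = 2.554 μm/a × 8.96 g/cm³ = 22.88 g·m⁻²·a⁻¹
zinc: temperature factor f = -0.071·(1.1) = -0.0781
  Pd branch = 0.0129·Pd^0.44·e^(0.046·RH+f) = 2.103 μm/a
  Cl⁻ term: 0.0175·4.2^0.57·exp(0.008·91+0.085·11.1) = 0.211
  sum: 2.103 + 0.211 → r_corr = 2.314 μm/a
  mass loss = 2.314 μm/a × 7.14 g/cm³ = 16.52 g·m⁻²·a⁻¹
Ordering by g·m⁻²·a⁻¹: copper (22.9) > zinc (16.5)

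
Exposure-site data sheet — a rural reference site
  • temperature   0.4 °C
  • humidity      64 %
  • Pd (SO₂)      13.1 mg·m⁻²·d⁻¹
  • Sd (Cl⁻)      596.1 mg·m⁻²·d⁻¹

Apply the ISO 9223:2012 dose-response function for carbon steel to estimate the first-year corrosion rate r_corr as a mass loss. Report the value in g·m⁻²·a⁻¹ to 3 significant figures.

r_corr = 399 g·m⁻²·a⁻¹

carbon steel: T≤10 °C ⇒ hinge +0.150·(0.4−10) = -1.4400
  Pd branch = 1.77·Pd^0.52·e^(0.02·RH+f) = 5.747 μm/a
  Sd branch = 0.102·Sd^0.62·e^(0.033·RH+0.04·T) = 45.03 μm/a
  sum: 5.747 + 45.03 → r_corr = 50.77 μm/a
Convert to mass loss: 50.77 μm/a × 7.85 g/cm³ = 398.6 g·m⁻²·a⁻¹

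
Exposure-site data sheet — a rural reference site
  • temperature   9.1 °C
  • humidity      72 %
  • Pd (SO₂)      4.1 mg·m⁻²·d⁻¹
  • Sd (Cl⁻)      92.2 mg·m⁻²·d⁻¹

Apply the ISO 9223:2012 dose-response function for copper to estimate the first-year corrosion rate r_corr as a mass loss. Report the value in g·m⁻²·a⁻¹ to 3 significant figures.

r_corr = 10.8 g·m⁻²·a⁻¹

copper: T≤10 °C ⇒ hinge +0.126·(9.1−10) = -0.1134
  SO₂ term: 0.0053·4.1^0.26·exp(0.059·72-0.1134) = 0.4778
  Sd branch = 0.01025·Sd^0.27·e^(0.036·RH+0.049·T) = 0.7253 μm/a
  sum: 0.4778 + 0.7253 → r_corr = 1.203 μm/a
Convert to mass loss: 1.203 μm/a × 8.96 g/cm³ = 10.78 g·m⁻²·a⁻¹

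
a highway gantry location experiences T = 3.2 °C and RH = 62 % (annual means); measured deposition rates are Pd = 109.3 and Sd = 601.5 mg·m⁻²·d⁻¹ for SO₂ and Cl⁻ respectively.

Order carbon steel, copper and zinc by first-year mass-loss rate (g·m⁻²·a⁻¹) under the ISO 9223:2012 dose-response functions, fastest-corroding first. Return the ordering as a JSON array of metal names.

carbon steel: T≤10 °C ⇒ hinge +0.150·(3.2−10) = -1.0200
  SO₂ term: 1.77·109.3^0.52·exp(0.02·62-1.0200) = 25.33
  Cl⁻ term: 0.102·601.5^0.62·exp(0.033·62+0.04·3.2) = 47.41
  r_corr = 25.33 + 47.41 = 72.74 μm/a
  mass loss = 72.74 μm/a × 7.85 g/cm³ = 571 g·m⁻²·a⁻¹
copper: T≤10 °C ⇒ hinge +0.126·(3.2−10) = -0.8568
  SO₂ term: 0.0053·109.3^0.26·exp(0.059·62-0.8568) = 0.2957
  Cl⁻ term: 0.01025·601.5^0.27·exp(0.036·62+0.049·3.2) = 0.6289
  sum: 0.2957 + 0.6289 → r_corr = 0.9246 μm/a
  mass loss = 0.9246 μm/a × 8.96 g/cm³ = 8.284 g·m⁻²·a⁻¹
zinc: f(T) = +0.038·(T−10) [T≤10 °C] = -0.2584
  SO₂ term: 0.0129·109.3^0.44·exp(0.046·62-0.2584) = 1.361
  Cl⁻ term: 0.0175·601.5^0.57·exp(0.008·62+0.085·3.2) = 1.448
  sum: 1.361 + 1.448 → r_corr = 2.809 μm/a
  mass loss = 2.809 μm/a × 7.14 g/cm³ = 20.06 g·m⁻²·a⁻¹
Ordering by g·m⁻²·a⁻¹: carbon steel (571) > zinc (20.1) > copper (8.28)

["carbon steel", "zinc", "copper"]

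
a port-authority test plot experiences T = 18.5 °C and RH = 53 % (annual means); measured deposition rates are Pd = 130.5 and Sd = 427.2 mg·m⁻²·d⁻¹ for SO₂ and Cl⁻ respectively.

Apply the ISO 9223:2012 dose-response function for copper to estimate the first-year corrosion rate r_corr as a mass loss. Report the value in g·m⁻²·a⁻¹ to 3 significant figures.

copper: f(T) = -0.080·(T−10) [T>10 °C] = -0.6800
  Pd branch = 0.0053·Pd^0.26·e^(0.059·RH+f) = 0.2173 μm/a
  Sd branch = 0.01025·Sd^0.27·e^(0.036·RH+0.049·T) = 0.8776 μm/a
  sum: 0.2173 + 0.8776 → r_corr = 1.095 μm/a
Convert to mass loss: 1.095 μm/a × 8.96 g/cm³ = 9.811 g·m⁻²·a⁻¹

r_corr = 9.81 g·m⁻²·a⁻¹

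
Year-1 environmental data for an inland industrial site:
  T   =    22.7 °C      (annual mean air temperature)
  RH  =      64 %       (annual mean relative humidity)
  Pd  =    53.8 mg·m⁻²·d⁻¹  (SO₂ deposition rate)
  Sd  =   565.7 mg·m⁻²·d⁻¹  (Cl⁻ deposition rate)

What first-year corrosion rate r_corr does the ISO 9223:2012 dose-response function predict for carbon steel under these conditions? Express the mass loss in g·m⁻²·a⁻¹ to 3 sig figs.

carbon steel: f(T) = -0.054·(T−10) [T>10 °C] = -0.6858
  sulphur-dioxide contribution → 25.47 μm/a
  chloride contribution → 106.4 μm/a
  total first-year rate 131.8 μm/a
Convert to mass loss: 131.8 μm/a × 7.85 g/cm³ = 1035 g·m⁻²·a⁻¹

r_corr = 1.03e+03 g·m⁻²·a⁻¹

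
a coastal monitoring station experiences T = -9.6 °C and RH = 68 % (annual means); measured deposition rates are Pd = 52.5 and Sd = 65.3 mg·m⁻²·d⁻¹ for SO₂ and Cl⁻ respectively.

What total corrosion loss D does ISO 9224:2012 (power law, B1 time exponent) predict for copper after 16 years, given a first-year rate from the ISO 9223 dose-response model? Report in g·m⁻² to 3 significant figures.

D(16) = 17.0 g·m⁻²

copper: f(T) = +0.126·(T−10) [T≤10 °C] = -2.4696
  Pd branch = 0.0053·Pd^0.26·e^(0.059·RH+f) = 0.0694 μm/a
  Sd branch = 0.01025·Sd^0.27·e^(0.036·RH+0.049·T) = 0.2289 μm/a
  sum: 0.0694 + 0.2289 → r_corr = 0.2983 μm/a
ISO 9224: D(t) = r_corr · t^b with b = 0.667 (copper, B1)
  D(16) = 0.2983 × 16^0.667 = 0.2983 × 6.355 = 1.896 μm
  Mass loss = 1.896 μm × 8.96 g/cm³ = 16.99 g·m⁻²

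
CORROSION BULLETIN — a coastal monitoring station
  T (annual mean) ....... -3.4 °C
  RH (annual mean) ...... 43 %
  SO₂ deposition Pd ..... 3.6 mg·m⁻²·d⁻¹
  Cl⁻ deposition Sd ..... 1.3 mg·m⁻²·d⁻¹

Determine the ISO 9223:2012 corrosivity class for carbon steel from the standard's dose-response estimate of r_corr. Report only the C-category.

carbon steel: T≤10 °C ⇒ hinge +0.150·(-3.4−10) = -2.0100
  sulphur-dioxide contribution → 1.091 μm/a
  chloride contribution → 0.433 μm/a
  ⇒ r_corr(carbon steel) = 1.524 μm/a
Category bounds: 1.3…25 μm/a bracket r_corr ⇒ C2

C2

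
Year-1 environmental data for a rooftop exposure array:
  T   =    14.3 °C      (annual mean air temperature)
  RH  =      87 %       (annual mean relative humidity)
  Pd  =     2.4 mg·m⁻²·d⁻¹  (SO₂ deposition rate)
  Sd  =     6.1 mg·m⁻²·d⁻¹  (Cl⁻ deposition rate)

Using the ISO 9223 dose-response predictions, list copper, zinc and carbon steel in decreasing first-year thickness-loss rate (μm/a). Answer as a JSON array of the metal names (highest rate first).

copper: f(T) = -0.080·(T−10) [T>10 °C] = -0.3440
  sulphur-dioxide contribution → 0.7998 μm/a
  chloride contribution → 0.7714 μm/a
  ⇒ r_corr(copper) = 1.571 μm/a
zinc: T>10 °C ⇒ hinge -0.071·(14.3−10) = -0.3053
  sulphur-dioxide contribution → 0.7644 μm/a
  chloride contribution → 0.3318 μm/a
  ⇒ r_corr(zinc) = 1.096 μm/a
carbon steel: temperature factor f = -0.054·(4.3) = -0.2322
  sulphur-dioxide contribution → 12.6 μm/a
  chloride contribution → 9.79 μm/a
  total first-year rate 22.39 μm/a
Ordering by μm/a: carbon steel (22.4) > copper (1.57) > zinc (1.1)

["carbon steel", "copper", "zinc"]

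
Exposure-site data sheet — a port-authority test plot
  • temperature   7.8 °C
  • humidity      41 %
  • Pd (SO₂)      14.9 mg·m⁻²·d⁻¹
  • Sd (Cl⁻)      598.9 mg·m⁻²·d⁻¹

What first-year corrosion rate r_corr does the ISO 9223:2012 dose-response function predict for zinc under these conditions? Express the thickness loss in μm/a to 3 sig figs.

r_corr = 2.06 μm/a

zinc: temperature factor f = +0.038·(-2.2) = -0.0836
  sulphur-dioxide contribution → 0.2568 μm/a
  chloride contribution → 1.805 μm/a
  ⇒ r_corr(zinc) = 2.062 μm/a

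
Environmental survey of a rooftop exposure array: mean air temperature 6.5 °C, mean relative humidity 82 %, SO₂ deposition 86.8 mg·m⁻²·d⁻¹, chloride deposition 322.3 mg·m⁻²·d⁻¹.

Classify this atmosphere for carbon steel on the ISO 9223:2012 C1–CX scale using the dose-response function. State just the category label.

carbon steel: T≤10 °C ⇒ hinge +0.150·(6.5−10) = -0.5250
  sulphur-dioxide contribution → 54.98 μm/a
  chloride contribution → 71.09 μm/a
  ⇒ r_corr(carbon steel) = 126.1 μm/a
ISO 9223 Table 2 (carbon steel): 80 < 126 ≤ 200 μm/a ⇒ C5

C5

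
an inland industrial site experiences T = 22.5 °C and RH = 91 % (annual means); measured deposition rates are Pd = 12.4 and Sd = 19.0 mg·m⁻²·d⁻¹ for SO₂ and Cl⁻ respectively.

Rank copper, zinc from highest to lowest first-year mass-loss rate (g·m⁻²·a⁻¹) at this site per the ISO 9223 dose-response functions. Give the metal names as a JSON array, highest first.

copper: f(T) = -0.080·(T−10) [T>10 °C] = -1.0000
  SO₂ term: 0.0053·12.4^0.26·exp(0.059·91-1.0000) = 0.8054
  Cl⁻ term: 0.01025·19.0^0.27·exp(0.036·91+0.049·22.5) = 1.809
  r_corr = 0.8054 + 1.809 = 2.615 μm/a
  mass loss = 2.615 μm/a × 8.96 g/cm³ = 23.43 g·m⁻²·a⁻¹
zinc: f(T) = -0.071·(T−10) [T>10 °C] = -0.8875
  Pd branch = 0.0129·Pd^0.44·e^(0.046·RH+f) = 1.057 μm/a
  Sd branch = 0.0175·Sd^0.57·e^(0.008·RH+0.085·T) = 1.314 μm/a
  r_corr = 1.057 + 1.314 = 2.372 μm/a
  mass loss = 2.372 μm/a × 7.14 g/cm³ = 16.93 g·m⁻²·a⁻¹
Ordering by g·m⁻²·a⁻¹: copper (23.4) > zinc (16.9)

["copper", "zinc"]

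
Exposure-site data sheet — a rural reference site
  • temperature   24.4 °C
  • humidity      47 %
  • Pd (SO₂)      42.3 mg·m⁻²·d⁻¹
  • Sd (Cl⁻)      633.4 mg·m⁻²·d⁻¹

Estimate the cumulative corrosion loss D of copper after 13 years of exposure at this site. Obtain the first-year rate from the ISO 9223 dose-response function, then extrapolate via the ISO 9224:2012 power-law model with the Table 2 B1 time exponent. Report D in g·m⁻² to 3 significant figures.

copper: f(T) = -0.080·(T−10) [T>10 °C] = -1.1520
  SO₂ term: 0.0053·42.3^0.26·exp(0.059·47-1.1520) = 0.07098
  Cl⁻ term: 0.01025·633.4^0.27·exp(0.036·47+0.049·24.4) = 1.05
  sum: 0.07098 + 1.05 → r_corr = 1.121 μm/a
ISO 9224: D(t) = r_corr · t^b with b = 0.667 (copper, B1)
  D(13) = 1.121 × 13^0.667 = 1.121 × 5.534 = 6.204 μm
  Mass loss = 6.204 μm × 8.96 g/cm³ = 55.59 g·m⁻²

D(13) = 55.6 g·m⁻²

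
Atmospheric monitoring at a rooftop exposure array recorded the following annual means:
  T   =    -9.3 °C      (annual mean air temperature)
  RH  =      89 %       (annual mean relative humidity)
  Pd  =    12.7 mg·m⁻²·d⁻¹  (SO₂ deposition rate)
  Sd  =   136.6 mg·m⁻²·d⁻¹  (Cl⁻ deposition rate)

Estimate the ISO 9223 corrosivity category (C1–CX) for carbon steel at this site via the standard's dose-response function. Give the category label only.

carbon steel: T≤10 °C ⇒ hinge +0.150·(-9.3−10) = -2.8950
  SO₂ term: 1.77·12.7^0.52·exp(0.02·89-2.8950) = 2.176
  Cl⁻ term: 0.102·136.6^0.62·exp(0.033·89+0.04·-9.3) = 27.96
  r_corr = 2.176 + 27.96 = 30.14 μm/a
ISO 9223 Table 2 (carbon steel): 25 < 30.1 ≤ 50 μm/a ⇒ C3

C3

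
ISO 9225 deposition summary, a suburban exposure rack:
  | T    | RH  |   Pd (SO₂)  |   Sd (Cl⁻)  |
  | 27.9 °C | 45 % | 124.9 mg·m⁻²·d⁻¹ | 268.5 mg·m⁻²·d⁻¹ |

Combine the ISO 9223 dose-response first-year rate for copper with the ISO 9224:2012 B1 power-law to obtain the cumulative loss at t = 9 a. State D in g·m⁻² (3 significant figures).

copper: f(T) = -0.080·(T−10) [T>10 °C] = -1.4320
  Pd branch = 0.0053·Pd^0.26·e^(0.059·RH+f) = 0.06317 μm/a
  Cl⁻ term: 0.01025·268.5^0.27·exp(0.036·45+0.049·27.9) = 0.9201
  r_corr = 0.06317 + 0.9201 = 0.9832 μm/a
Power-law: D(9) = r_corr · 9^0.667
  D(9) = 0.9832 × 9^0.667 = 0.9832 × 4.33 = 4.257 μm
  Mass loss = 4.257 μm × 8.96 g/cm³ = 38.15 g·m⁻²

D(9) = 38.1 g·m⁻²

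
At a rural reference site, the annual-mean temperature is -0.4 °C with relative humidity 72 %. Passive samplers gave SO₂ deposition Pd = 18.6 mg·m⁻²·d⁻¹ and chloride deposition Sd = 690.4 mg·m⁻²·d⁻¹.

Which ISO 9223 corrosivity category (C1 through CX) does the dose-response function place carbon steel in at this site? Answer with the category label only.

C4

carbon steel: temperature factor f = +0.150·(-10.4) = -1.5600
  sulphur-dioxide contribution → 7.178 μm/a
  chloride contribution → 62.2 μm/a
  total first-year rate 69.38 μm/a
Category bounds: 50…80 μm/a bracket r_corr ⇒ C4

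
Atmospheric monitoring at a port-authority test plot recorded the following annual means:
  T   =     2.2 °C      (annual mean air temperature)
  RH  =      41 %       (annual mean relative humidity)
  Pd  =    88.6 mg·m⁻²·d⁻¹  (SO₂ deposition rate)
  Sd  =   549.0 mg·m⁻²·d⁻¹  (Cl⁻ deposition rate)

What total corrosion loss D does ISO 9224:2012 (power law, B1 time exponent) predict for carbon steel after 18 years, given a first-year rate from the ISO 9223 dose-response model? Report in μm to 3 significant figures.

carbon steel: temperature factor f = +0.150·(-7.8) = -1.1700
  sulphur-dioxide contribution → 12.84 μm/a
  chloride contribution → 21.53 μm/a
  total first-year rate 34.37 μm/a
Power-law: D(18) = r_corr · 18^0.523
  D(18) = 34.37 × 18^0.523 = 34.37 × 4.534 = 155.8 μm

D(18) = 156 μm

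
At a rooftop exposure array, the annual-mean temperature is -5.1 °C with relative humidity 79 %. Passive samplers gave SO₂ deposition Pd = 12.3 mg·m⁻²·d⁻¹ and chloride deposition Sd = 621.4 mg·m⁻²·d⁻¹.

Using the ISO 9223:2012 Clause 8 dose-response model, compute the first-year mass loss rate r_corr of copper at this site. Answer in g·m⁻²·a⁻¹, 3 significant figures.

r_corr = 8.42 g·m⁻²·a⁻¹

copper: T≤10 °C ⇒ hinge +0.126·(-5.1−10) = -1.9026
  sulphur-dioxide contribution → 0.1605 μm/a
  chloride contribution → 0.779 μm/a
  ⇒ r_corr(copper) = 0.9395 μm/a
Convert to mass loss: 0.9395 μm/a × 8.96 g/cm³ = 8.418 g·m⁻²·a⁻¹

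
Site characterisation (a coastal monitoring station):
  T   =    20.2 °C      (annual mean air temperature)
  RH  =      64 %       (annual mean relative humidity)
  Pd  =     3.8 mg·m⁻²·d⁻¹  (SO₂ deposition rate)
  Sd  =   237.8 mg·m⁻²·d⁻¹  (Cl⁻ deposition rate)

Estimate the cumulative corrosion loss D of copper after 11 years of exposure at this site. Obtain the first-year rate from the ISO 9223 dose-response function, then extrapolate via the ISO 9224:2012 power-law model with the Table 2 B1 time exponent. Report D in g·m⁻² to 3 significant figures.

D(11) = 60.1 g·m⁻²

copper: temperature factor f = -0.080·(10.2) = -0.8160
  SO₂ term: 0.0053·3.8^0.26·exp(0.059·64-0.8160) = 0.1447
  Cl⁻ term: 0.01025·237.8^0.27·exp(0.036·64+0.049·20.2) = 1.21
  sum: 0.1447 + 1.21 → r_corr = 1.355 μm/a
Long-term exponent b (ISO 9224 Table 2, B1) = 0.667
  D(11) = 1.355 × 11^0.667 = 1.355 × 4.95 = 6.706 μm
  Mass loss = 6.706 μm × 8.96 g/cm³ = 60.08 g·m⁻²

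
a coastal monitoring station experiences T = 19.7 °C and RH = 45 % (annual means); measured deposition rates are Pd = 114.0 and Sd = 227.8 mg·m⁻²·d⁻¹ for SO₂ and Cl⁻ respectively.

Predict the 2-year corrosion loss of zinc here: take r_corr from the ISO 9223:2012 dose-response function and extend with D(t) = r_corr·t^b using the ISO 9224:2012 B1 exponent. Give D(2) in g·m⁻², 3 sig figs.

D(2) = 42.2 g·m⁻²

zinc: f(T) = -0.071·(T−10) [T>10 °C] = -0.6887
  sulphur-dioxide contribution → 0.4126 μm/a
  chloride contribution → 2.954 μm/a
  total first-year rate 3.367 μm/a
Long-term exponent b (ISO 9224 Table 2, B1) = 0.813
  D(2) = 3.367 × 2^0.813 = 3.367 × 1.757 = 5.915 μm
  Mass loss = 5.915 μm × 7.14 g/cm³ = 42.23 g·m⁻²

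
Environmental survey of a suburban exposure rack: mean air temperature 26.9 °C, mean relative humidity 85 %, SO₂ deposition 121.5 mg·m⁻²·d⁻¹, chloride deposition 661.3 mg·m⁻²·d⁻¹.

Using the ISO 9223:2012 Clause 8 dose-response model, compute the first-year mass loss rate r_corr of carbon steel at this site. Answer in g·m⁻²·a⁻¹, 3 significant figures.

r_corr = 2.55e+03 g·m⁻²·a⁻¹

carbon steel: temperature factor f = -0.054·(16.9) = -0.9126
  SO₂ term: 1.77·121.5^0.52·exp(0.02·85-0.9126) = 47.2
  Cl⁻ term: 0.102·661.3^0.62·exp(0.033·85+0.04·26.9) = 277.2
  sum: 47.2 + 277.2 → r_corr = 324.4 μm/a
Convert to mass loss: 324.4 μm/a × 7.85 g/cm³ = 2546 g·m⁻²·a⁻¹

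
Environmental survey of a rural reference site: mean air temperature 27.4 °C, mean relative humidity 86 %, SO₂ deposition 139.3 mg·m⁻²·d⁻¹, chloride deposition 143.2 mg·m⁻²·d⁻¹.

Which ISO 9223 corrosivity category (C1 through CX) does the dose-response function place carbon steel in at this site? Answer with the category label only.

C5

carbon steel: T>10 °C ⇒ hinge -0.054·(27.4−10) = -0.9396
  Pd branch = 1.77·Pd^0.52·e^(0.02·RH+f) = 50.32 μm/a
  Cl⁻ term: 0.102·143.2^0.62·exp(0.033·86+0.04·27.4) = 113.2
  sum: 50.32 + 113.2 → r_corr = 163.5 μm/a
Category bounds: 80…200 μm/a bracket r_corr ⇒ C5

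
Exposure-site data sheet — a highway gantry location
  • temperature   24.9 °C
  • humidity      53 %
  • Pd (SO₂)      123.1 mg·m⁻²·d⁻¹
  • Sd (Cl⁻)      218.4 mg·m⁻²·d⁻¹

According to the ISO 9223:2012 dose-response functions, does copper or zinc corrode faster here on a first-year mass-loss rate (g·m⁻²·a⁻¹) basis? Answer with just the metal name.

zinc

copper: T>10 °C ⇒ hinge -0.080·(24.9−10) = -1.1920
  Pd branch = 0.0053·Pd^0.26·e^(0.059·RH+f) = 0.1283 μm/a
  Sd branch = 0.01025·Sd^0.27·e^(0.036·RH+0.049·T) = 1.002 μm/a
  sum: 0.1283 + 1.002 → r_corr = 1.13 μm/a
  mass loss = 1.13 μm/a × 8.96 g/cm³ = 10.13 g·m⁻²·a⁻¹
zinc: f(T) = -0.071·(T−10) [T>10 °C] = -1.0579
  SO₂ term: 0.0129·123.1^0.44·exp(0.046·53-1.0579) = 0.4263
  Cl⁻ term: 0.0175·218.4^0.57·exp(0.008·53+0.085·24.9) = 4.783
  r_corr = 0.4263 + 4.783 = 5.21 μm/a
  mass loss = 5.21 μm/a × 7.14 g/cm³ = 37.2 g·m⁻²·a⁻¹
Ordering by g·m⁻²·a⁻¹: zinc (37.2) > copper (10.1)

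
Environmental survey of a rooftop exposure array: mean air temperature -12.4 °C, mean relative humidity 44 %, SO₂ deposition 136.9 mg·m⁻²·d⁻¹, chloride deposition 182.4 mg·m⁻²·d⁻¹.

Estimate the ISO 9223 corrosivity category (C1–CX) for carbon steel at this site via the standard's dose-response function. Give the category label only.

carbon steel: T≤10 °C ⇒ hinge +0.150·(-12.4−10) = -3.3600
  SO₂ term: 1.77·136.9^0.52·exp(0.02·44-3.3600) = 1.914
  Sd branch = 0.102·Sd^0.62·e^(0.033·RH+0.04·T) = 6.693 μm/a
  sum: 1.914 + 6.693 → r_corr = 8.607 μm/a
8.61 μm/a falls in (1.3, 25] for carbon steel → category C2

C2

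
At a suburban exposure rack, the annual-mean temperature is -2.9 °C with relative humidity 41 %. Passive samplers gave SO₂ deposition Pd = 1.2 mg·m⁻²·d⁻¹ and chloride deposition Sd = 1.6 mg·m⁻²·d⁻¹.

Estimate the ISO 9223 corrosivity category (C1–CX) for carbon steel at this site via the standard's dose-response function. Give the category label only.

C1

carbon steel: T≤10 °C ⇒ hinge +0.150·(-2.9−10) = -1.9350
  sulphur-dioxide contribution → 0.6381 μm/a
  chloride contribution → 0.4703 μm/a
  total first-year rate 1.108 μm/a
1.11 μm/a falls in (0, 1.3] for carbon steel → category C1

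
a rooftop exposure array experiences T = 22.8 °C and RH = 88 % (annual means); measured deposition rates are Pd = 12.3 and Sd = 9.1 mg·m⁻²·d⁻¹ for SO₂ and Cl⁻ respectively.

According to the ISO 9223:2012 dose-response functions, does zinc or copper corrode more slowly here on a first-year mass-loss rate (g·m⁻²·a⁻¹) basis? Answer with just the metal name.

zinc

zinc: temperature factor f = -0.071·(12.8) = -0.9088
  Pd branch = 0.0129·Pd^0.44·e^(0.046·RH+f) = 0.8984 μm/a
  Cl⁻ term: 0.0175·9.1^0.57·exp(0.008·88+0.085·22.8) = 0.8652
  sum: 0.8984 + 0.8652 → r_corr = 1.764 μm/a
  mass loss = 1.764 μm/a × 7.14 g/cm³ = 12.59 g·m⁻²·a⁻¹
copper: f(T) = -0.080·(T−10) [T>10 °C] = -1.0240
  Pd branch = 0.0053·Pd^0.26·e^(0.059·RH+f) = 0.6573 μm/a
  Sd branch = 0.01025·Sd^0.27·e^(0.036·RH+0.049·T) = 1.351 μm/a
  sum: 0.6573 + 1.351 → r_corr = 2.008 μm/a
  mass loss = 2.008 μm/a × 8.96 g/cm³ = 18 g·m⁻²·a⁻¹
Ordering by g·m⁻²·a⁻¹: copper (18) > zinc (12.6)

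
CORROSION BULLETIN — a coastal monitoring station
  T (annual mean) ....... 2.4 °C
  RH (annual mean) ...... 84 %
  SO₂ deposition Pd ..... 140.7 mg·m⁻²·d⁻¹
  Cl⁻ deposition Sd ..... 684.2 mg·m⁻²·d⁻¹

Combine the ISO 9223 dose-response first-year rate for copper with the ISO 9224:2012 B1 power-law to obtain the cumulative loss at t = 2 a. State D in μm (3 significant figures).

copper: temperature factor f = +0.126·(-7.6) = -0.9576
  Pd branch = 0.0053·Pd^0.26·e^(0.059·RH+f) = 1.045 μm/a
  Sd branch = 0.01025·Sd^0.27·e^(0.036·RH+0.049·T) = 1.382 μm/a
  r_corr = 1.045 + 1.382 = 2.428 μm/a
Long-term exponent b (ISO 9224 Table 2, B1) = 0.667
  D(2) = 2.428 × 2^0.667 = 2.428 × 1.588 = 3.855 μm

D(2) = 3.85 μm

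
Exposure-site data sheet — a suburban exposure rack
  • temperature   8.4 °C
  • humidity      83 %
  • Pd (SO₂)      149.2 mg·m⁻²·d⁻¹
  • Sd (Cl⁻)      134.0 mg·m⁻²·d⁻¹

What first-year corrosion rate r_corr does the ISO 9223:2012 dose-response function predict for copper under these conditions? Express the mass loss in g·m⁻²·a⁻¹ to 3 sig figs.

copper: T≤10 °C ⇒ hinge +0.126·(8.4−10) = -0.2016
  sulphur-dioxide contribution → 2.131 μm/a
  chloride contribution → 1.152 μm/a
  total first-year rate 3.283 μm/a
Convert to mass loss: 3.283 μm/a × 8.96 g/cm³ = 29.42 g·m⁻²·a⁻¹

r_corr = 29.4 g·m⁻²·a⁻¹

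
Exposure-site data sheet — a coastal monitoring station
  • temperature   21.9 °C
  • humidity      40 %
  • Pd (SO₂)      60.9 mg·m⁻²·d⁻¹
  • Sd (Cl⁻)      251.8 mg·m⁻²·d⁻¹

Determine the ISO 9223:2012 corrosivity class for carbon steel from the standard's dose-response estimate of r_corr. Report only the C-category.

C3

carbon steel: f(T) = -0.054·(T−10) [T>10 °C] = -0.6426
  SO₂ term: 1.77·60.9^0.52·exp(0.02·40-0.6426) = 17.55
  Cl⁻ term: 0.102·251.8^0.62·exp(0.033·40+0.04·21.9) = 28.25
  r_corr = 17.55 + 28.25 = 45.8 μm/a
ISO 9223 Table 2 (carbon steel): 25 < 45.8 ≤ 50 μm/a ⇒ C3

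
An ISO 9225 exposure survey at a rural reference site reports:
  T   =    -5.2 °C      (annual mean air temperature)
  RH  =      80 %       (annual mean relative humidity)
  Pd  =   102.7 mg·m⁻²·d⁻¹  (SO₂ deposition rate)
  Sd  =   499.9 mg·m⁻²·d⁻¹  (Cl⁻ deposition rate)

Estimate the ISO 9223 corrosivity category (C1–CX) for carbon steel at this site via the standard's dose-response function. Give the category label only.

C4

carbon steel: T≤10 °C ⇒ hinge +0.150·(-5.2−10) = -2.2800
  sulphur-dioxide contribution → 9.969 μm/a
  chloride contribution → 54.72 μm/a
  total first-year rate 64.69 μm/a
Category bounds: 50…80 μm/a bracket r_corr ⇒ C4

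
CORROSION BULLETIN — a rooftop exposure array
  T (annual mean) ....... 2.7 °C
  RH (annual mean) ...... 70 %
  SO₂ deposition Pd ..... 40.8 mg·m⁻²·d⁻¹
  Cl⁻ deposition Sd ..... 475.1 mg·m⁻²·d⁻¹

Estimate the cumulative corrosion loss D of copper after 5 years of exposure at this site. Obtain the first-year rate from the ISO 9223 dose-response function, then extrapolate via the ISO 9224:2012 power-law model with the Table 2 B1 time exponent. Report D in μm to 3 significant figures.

copper: f(T) = +0.126·(T−10) [T≤10 °C] = -0.9198
  Pd branch = 0.0053·Pd^0.26·e^(0.059·RH+f) = 0.3445 μm/a
  Sd branch = 0.01025·Sd^0.27·e^(0.036·RH+0.049·T) = 0.768 μm/a
  r_corr = 0.3445 + 0.768 = 1.112 μm/a
Power-law: D(5) = r_corr · 5^0.667
  D(5) = 1.112 × 5^0.667 = 1.112 × 2.926 = 3.255 μm

D(5) = 3.25 μm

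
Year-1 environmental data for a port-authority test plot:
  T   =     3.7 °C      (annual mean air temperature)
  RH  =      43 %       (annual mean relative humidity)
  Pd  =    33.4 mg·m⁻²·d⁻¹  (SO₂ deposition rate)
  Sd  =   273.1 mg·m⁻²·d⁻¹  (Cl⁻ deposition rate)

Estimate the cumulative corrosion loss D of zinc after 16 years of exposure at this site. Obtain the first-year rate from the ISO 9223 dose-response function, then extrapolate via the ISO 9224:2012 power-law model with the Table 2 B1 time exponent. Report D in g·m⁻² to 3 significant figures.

D(16) = 79.7 g·m⁻²

zinc: temperature factor f = +0.038·(-6.3) = -0.2394
  sulphur-dioxide contribution → 0.3436 μm/a
  chloride contribution → 0.8274 μm/a
  total first-year rate 1.171 μm/a
Power-law: D(16) = r_corr · 16^0.813
  D(16) = 1.171 × 16^0.813 = 1.171 × 9.527 = 11.16 μm
  Mass loss = 11.16 μm × 7.14 g/cm³ = 79.66 g·m⁻²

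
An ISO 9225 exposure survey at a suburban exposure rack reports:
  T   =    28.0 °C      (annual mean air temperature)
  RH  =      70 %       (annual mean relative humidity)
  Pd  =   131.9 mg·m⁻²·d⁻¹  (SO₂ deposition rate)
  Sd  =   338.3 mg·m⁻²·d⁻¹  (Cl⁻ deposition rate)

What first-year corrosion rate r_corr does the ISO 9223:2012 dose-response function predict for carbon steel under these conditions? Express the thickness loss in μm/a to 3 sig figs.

carbon steel: f(T) = -0.054·(T−10) [T>10 °C] = -0.9720
  sulphur-dioxide contribution → 34.39 μm/a
  chloride contribution → 116.5 μm/a
  ⇒ r_corr(carbon steel) = 150.9 μm/a

r_corr = 151 μm/a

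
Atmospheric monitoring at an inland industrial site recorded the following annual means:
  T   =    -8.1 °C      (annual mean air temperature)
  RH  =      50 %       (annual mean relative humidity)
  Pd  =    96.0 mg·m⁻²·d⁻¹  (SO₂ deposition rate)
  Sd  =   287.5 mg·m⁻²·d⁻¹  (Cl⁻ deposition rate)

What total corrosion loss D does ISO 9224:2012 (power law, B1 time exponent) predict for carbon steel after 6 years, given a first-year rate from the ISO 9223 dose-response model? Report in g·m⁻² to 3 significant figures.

D(6) = 326 g·m⁻²

carbon steel: T≤10 °C ⇒ hinge +0.150·(-8.1−10) = -2.7150
  sulphur-dioxide contribution → 3.419 μm/a
  chloride contribution → 12.85 μm/a
  ⇒ r_corr(carbon steel) = 16.27 μm/a
Power-law: D(6) = r_corr · 6^0.523
  D(6) = 16.27 × 6^0.523 = 16.27 × 2.553 = 41.52 μm
  Mass loss = 41.52 μm × 7.85 g/cm³ = 326 g·m⁻²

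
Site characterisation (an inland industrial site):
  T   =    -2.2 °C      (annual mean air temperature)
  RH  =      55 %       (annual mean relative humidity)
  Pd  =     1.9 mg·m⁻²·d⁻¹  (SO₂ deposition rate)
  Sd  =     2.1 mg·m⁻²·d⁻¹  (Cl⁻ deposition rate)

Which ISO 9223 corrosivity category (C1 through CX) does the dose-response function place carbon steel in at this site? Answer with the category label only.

carbon steel: f(T) = +0.150·(T−10) [T≤10 °C] = -1.8300
  sulphur-dioxide contribution → 1.191 μm/a
  chloride contribution → 0.9087 μm/a
  total first-year rate 2.1 μm/a
Category bounds: 1.3…25 μm/a bracket r_corr ⇒ C2

C2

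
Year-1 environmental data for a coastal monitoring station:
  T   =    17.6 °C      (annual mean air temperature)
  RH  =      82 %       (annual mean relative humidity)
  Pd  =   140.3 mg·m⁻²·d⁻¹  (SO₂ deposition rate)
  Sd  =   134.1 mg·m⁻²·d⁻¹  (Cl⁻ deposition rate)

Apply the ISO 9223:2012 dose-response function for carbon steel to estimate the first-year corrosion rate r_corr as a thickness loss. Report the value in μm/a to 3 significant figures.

r_corr = 144 μm/a

carbon steel: T>10 °C ⇒ hinge -0.054·(17.6−10) = -0.4104
  SO₂ term: 1.77·140.3^0.52·exp(0.02·82-0.4104) = 79.15
  Cl⁻ term: 0.102·134.1^0.62·exp(0.033·82+0.04·17.6) = 64.35
  r_corr = 79.15 + 64.35 = 143.5 μm/a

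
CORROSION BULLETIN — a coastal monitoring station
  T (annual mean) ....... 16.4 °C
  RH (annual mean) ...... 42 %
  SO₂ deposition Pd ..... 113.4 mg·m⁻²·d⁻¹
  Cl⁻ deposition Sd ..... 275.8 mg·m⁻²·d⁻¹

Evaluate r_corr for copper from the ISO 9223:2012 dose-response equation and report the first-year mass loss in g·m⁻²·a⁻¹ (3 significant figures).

copper: f(T) = -0.080·(T−10) [T>10 °C] = -0.5120
  Pd branch = 0.0053·Pd^0.26·e^(0.059·RH+f) = 0.1295 μm/a
  Cl⁻ term: 0.01025·275.8^0.27·exp(0.036·42+0.049·16.4) = 0.4735
  r_corr = 0.1295 + 0.4735 = 0.603 μm/a
Convert to mass loss: 0.603 μm/a × 8.96 g/cm³ = 5.403 g·m⁻²·a⁻¹

r_corr = 5.40 g·m⁻²·a⁻¹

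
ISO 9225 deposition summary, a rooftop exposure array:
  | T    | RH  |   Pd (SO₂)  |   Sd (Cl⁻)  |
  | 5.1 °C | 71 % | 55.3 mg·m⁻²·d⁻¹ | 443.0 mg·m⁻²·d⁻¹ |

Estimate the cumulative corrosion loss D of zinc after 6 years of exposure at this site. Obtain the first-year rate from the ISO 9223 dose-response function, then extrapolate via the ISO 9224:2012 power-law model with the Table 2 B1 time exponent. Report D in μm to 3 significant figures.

D(6) = 13.6 μm

zinc: T≤10 °C ⇒ hinge +0.038·(5.1−10) = -0.1862
  Pd branch = 0.0129·Pd^0.44·e^(0.046·RH+f) = 1.64 μm/a
  Sd branch = 0.0175·Sd^0.57·e^(0.008·RH+0.085·T) = 1.536 μm/a
  sum: 1.64 + 1.536 → r_corr = 3.176 μm/a
ISO 9224: D(t) = r_corr · t^b with b = 0.813 (zinc, B1)
  D(6) = 3.176 × 6^0.813 = 3.176 × 4.292 = 13.63 μm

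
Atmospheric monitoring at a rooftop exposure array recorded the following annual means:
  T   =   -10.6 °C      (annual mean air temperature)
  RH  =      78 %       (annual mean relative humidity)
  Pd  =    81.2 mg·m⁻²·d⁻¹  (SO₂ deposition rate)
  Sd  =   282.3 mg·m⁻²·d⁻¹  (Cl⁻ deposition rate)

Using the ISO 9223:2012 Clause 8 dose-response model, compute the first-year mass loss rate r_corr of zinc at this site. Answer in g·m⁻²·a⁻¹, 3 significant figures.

r_corr = 12.9 g·m⁻²·a⁻¹

zinc: temperature factor f = +0.038·(-20.6) = -0.7828
  Pd branch = 0.0129·Pd^0.44·e^(0.046·RH+f) = 1.476 μm/a
  Sd branch = 0.0175·Sd^0.57·e^(0.008·RH+0.085·T) = 0.3309 μm/a
  r_corr = 1.476 + 0.3309 = 1.807 μm/a
Convert to mass loss: 1.807 μm/a × 7.14 g/cm³ = 12.9 g·m⁻²·a⁻¹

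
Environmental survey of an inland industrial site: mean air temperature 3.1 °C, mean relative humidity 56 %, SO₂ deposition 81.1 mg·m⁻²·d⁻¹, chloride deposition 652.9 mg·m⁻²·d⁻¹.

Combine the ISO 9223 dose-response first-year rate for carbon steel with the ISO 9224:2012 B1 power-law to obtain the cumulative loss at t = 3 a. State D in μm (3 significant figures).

D(3) = 106 μm

carbon steel: f(T) = +0.150·(T−10) [T≤10 °C] = -1.0350
  sulphur-dioxide contribution → 18.95 μm/a
  chloride contribution → 40.76 μm/a
  ⇒ r_corr(carbon steel) = 59.71 μm/a
ISO 9224: D(t) = r_corr · t^b with b = 0.523 (carbon steel, B1)
  D(3) = 59.71 × 3^0.523 = 59.71 × 1.776 = 106.1 μm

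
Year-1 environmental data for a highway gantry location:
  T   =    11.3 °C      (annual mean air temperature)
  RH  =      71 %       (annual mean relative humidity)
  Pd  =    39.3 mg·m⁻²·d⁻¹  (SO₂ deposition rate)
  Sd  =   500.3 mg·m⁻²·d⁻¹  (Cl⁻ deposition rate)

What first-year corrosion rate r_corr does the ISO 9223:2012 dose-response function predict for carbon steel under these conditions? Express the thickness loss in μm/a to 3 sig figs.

r_corr = 125 μm/a

carbon steel: T>10 °C ⇒ hinge -0.054·(11.3−10) = -0.0702
  SO₂ term: 1.77·39.3^0.52·exp(0.02·71-0.0702) = 46.05
  Sd branch = 0.102·Sd^0.62·e^(0.033·RH+0.04·T) = 78.7 μm/a
  r_corr = 46.05 + 78.7 = 124.8 μm/a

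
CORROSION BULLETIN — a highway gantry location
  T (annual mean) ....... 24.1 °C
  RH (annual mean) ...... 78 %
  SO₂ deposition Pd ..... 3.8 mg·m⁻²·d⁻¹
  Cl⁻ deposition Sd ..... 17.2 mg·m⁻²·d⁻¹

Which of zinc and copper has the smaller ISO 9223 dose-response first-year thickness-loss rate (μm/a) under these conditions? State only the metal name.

zinc: f(T) = -0.071·(T−10) [T>10 °C] = -1.0011
  SO₂ term: 0.0129·3.8^0.44·exp(0.046·78-1.0011) = 0.3084
  Cl⁻ term: 0.0175·17.2^0.57·exp(0.008·78+0.085·24.1) = 1.282
  sum: 0.3084 + 1.282 → r_corr = 1.591 μm/a
copper: f(T) = -0.080·(T−10) [T>10 °C] = -1.1280
  SO₂ term: 0.0053·3.8^0.26·exp(0.059·78-1.1280) = 0.242
  Cl⁻ term: 0.01025·17.2^0.27·exp(0.036·78+0.049·24.1) = 1.193
  sum: 0.242 + 1.193 → r_corr = 1.435 μm/a
Ordering by μm/a: zinc (1.59) > copper (1.44)

copper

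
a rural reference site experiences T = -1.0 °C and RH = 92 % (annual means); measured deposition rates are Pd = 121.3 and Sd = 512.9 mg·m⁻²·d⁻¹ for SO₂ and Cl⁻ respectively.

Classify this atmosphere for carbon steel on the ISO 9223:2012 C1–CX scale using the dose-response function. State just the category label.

carbon steel: T≤10 °C ⇒ hinge +0.150·(-1.0−10) = -1.6500
  Pd branch = 1.77·Pd^0.52·e^(0.02·RH+f) = 25.95 μm/a
  Sd branch = 0.102·Sd^0.62·e^(0.033·RH+0.04·T) = 97.72 μm/a
  r_corr = 25.95 + 97.72 = 123.7 μm/a
ISO 9223 Table 2 (carbon steel): 80 < 124 ≤ 200 μm/a ⇒ C5

C5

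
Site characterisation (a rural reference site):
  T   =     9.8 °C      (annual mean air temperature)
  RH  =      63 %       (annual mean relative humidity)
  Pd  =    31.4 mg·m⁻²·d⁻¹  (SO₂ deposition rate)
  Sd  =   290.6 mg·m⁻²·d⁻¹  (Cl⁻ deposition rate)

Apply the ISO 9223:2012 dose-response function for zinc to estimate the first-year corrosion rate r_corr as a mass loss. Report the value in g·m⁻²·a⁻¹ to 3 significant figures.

zinc: T≤10 °C ⇒ hinge +0.038·(9.8−10) = -0.0076
  sulphur-dioxide contribution → 1.058 μm/a
  chloride contribution → 1.69 μm/a
  total first-year rate 2.748 μm/a
Convert to mass loss: 2.748 μm/a × 7.14 g/cm³ = 19.62 g·m⁻²·a⁻¹

r_corr = 19.6 g·m⁻²·a⁻¹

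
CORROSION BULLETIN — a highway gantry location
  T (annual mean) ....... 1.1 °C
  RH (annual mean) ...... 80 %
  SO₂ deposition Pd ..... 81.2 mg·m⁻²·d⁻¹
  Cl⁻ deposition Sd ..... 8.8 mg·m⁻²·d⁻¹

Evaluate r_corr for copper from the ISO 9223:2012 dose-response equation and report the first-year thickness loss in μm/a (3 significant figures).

copper: T≤10 °C ⇒ hinge +0.126·(1.1−10) = -1.1214
  SO₂ term: 0.0053·81.2^0.26·exp(0.059·80-1.1214) = 0.6076
  Cl⁻ term: 0.01025·8.8^0.27·exp(0.036·80+0.049·1.1) = 0.3467
  sum: 0.6076 + 0.3467 → r_corr = 0.9543 μm/a

r_corr = 0.954 μm/a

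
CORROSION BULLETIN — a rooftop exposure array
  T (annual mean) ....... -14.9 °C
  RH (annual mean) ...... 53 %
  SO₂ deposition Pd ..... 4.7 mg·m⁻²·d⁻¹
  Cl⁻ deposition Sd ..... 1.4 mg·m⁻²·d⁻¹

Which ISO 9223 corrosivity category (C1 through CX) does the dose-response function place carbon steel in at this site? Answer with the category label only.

carbon steel: temperature factor f = +0.150·(-24.9) = -3.7350
  SO₂ term: 1.77·4.7^0.52·exp(0.02·53-3.7350) = 0.2727
  Sd branch = 0.102·Sd^0.62·e^(0.033·RH+0.04·T) = 0.3981 μm/a
  r_corr = 0.2727 + 0.3981 = 0.6708 μm/a
Category bounds: 0…1.3 μm/a bracket r_corr ⇒ C1

C1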